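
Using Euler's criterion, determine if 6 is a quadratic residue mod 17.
By Euler's criterion: 6^{8} ≡ 16 (mod 17). Since this equals -1 (≡ 16), 6 is not a QR.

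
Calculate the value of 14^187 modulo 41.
Using Fermat: 14^{40} ≡ 1 (mod 41). 187 ≡ 27 (mod 40). So 14^{187} ≡ 14^{27} ≡ 38 (mod 41)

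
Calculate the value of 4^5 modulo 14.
5 = 4 + 1 (binary 101). Repeated squaring mod 14: 4^1 ≡ 4; 4^2 ≡ 4² = 16 ≡ 2; 4^4 ≡ 2² = 4 ≡ 4. Multiply: 4^5 = 4^4 × 4^1 ≡ 4 × 4 (mod 14): 4 × 4 = 16 ≡ 2. So 4^5 ≡ 2 (mod 14).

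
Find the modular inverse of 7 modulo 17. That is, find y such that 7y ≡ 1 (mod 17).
5

Using Extended Euclidean Algorithm:
gcd(7, 17) = 1
Bezout coefficients: 7 × 5 + 17 × -2 = 1
So 7 × 5 ≡ 1 (mod 17)
The inverse is 5 mod 17 = 5
Verification: 7 × 5 = 35 = 2 × 17 + 1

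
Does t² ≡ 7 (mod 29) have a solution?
By Euler's criterion: 7^{14} ≡ 1 (mod 29). Since this equals 1, 7 is a QR.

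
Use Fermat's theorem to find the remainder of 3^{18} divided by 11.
5

By Fermat's Little Theorem, a^(p-1) ≡ 1 (mod p) for prime p and gcd(a, p) = 1
Here p = 11, so 3^10 ≡ 1 (mod 11)
We can reduce the exponent: 18 mod 10 = 8
So 3^18 ≡ 3^8 (mod 11)
Computing: 3^8 mod 11 = 5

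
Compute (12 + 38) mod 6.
2

(12 + 38) = 50
50 mod 6 = 2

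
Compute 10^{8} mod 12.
4

Using successive squaring:
Binary expansion of 8: 1000
Powers of 10 mod 12 (each is the square of the previous):
  10^1 ≡ 10 (mod 12)
  10^2 ≡ 10² = 100 ≡ 4 (mod 12)
  10^4 ≡ 4² = 16 ≡ 4 (mod 12)
  10^8 ≡ 4² = 16 ≡ 4 (mod 12)
8 is a power of 2, so 10^8 is the last square: ≡ 4 (mod 12)
Result: 10^8 ≡ 4 (mod 12)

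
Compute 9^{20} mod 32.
1

Using successive squaring:
Binary expansion of 20: 10100
Powers of 9 mod 32 (each is the square of the previous):
  9^1 ≡ 9 (mod 32)
  9^2 ≡ 9² = 81 ≡ 17 (mod 32)
  9^4 ≡ 17² = 289 ≡ 1 (mod 32)
  9^8 ≡ 1² = 1 ≡ 1 (mod 32)
  9^16 ≡ 1² = 1 ≡ 1 (mod 32)
20 = 16 + 4, so 9^20 = 9^16 × 9^4 ≡ 1 × 1 (mod 32)
Multiplying step by step:
  1 × 1 = 1 ≡ 1 (mod 32)
Result: 9^20 ≡ 1 (mod 32)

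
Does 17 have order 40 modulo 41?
p - 1 = 40 has prime divisors 2, 5. Check 17^(40/q) mod 41 for each: 17^(40/2) = 17^20 ≡ 40, 17^(40/5) = 17^8 ≡ 16 (mod 41). None of these is 1, so 17 has order 40 = φ(41), so it is a primitive root mod 41.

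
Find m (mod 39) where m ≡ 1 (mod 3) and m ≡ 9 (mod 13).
M = 3 × 13 = 39. M₁ = 13, y₁ ≡ 1 (mod 3). M₂ = 3, y₂ ≡ 9 (mod 13). m = 1×13×1 + 9×3×9 ≡ 22 (mod 39)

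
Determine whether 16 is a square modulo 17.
By Euler's criterion: 16^{8} ≡ 1 (mod 17). Since this equals 1, 16 is a QR.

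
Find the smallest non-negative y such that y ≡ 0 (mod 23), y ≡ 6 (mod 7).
69

Using the Chinese Remainder Theorem:
M = product of moduli = 161
For equation 1: M_1 = 7, 7 ≡ 7 (mod 23), inverse of 7 mod 23 is 10 (check: 7 × 10 = 70 ≡ 1 (mod 23))
For equation 2: M_2 = 23, 23 ≡ 2 (mod 7), inverse of 23 mod 7 is 4 (check: 2 × 4 = 8 ≡ 1 (mod 7))
Combine: y ≡ Σ r_i×M_i×(M_i⁻¹ mod m_i) = 0×7×10 + 6×23×4 = 0 + 552 = 552
552 mod 161 = 69
y ≡ 69 (mod 161)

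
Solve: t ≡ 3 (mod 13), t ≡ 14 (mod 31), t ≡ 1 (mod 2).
M = 13 × 31 × 2 = 806. M₁ = 62, y₁ ≡ 4 (mod 13). M₂ = 26, y₂ ≡ 6 (mod 31). M₃ = 403, y₃ ≡ 1 (mod 2). t = 3×62×4 + 14×26×6 + 1×403×1 ≡ 107 (mod 806)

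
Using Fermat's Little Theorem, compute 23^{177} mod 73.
3

By Fermat's Little Theorem, a^(p-1) ≡ 1 (mod p) for prime p and gcd(a, p) = 1
Here p = 73, so 23^72 ≡ 1 (mod 73)
We can reduce the exponent: 177 mod 72 = 33
So 23^177 ≡ 23^33 (mod 73)
Computing: 23^33 mod 73 = 3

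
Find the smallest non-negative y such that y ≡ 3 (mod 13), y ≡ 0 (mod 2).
16

Using the Chinese Remainder Theorem:
M = product of moduli = 26
For equation 1: M_1 = 2, 2 ≡ 2 (mod 13), inverse of 2 mod 13 is 7 (check: 2 × 7 = 14 ≡ 1 (mod 13))
For equation 2: M_2 = 13, 13 ≡ 1 (mod 2), inverse of 13 mod 2 is 1 (check: 1 × 1 = 1 ≡ 1 (mod 2))
Combine: y ≡ Σ r_i×M_i×(M_i⁻¹ mod m_i) = 3×2×7 + 0×13×1 = 42 + 0 = 42
42 mod 26 = 16
y ≡ 16 (mod 26)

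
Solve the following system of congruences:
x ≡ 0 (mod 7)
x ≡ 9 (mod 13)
35

Using the Chinese Remainder Theorem:
M = product of moduli = 91
For equation 1: M_1 = 13, 13 ≡ 6 (mod 7), inverse of 13 mod 7 is 6 (check: 6 × 6 = 36 ≡ 1 (mod 7))
For equation 2: M_2 = 7, 7 ≡ 7 (mod 13), inverse of 7 mod 13 is 2 (check: 7 × 2 = 14 ≡ 1 (mod 13))
Combine: x ≡ Σ r_i×M_i×(M_i⁻¹ mod m_i) = 0×13×6 + 9×7×2 = 0 + 126 = 126
126 mod 91 = 35
x ≡ 35 (mod 91)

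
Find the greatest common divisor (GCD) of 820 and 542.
2

Using the Euclidean algorithm:
820 = 1 × 542 + 278
542 = 1 × 278 + 264
278 = 1 × 264 + 14
264 = 18 × 14 + 12
14 = 1 × 12 + 2
12 = 6 × 2 + 0

GCD(820, 542) = 2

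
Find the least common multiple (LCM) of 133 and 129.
17157

First find GCD(133, 129) using the Euclidean algorithm:
133 = 1 × 129 + 4
129 = 32 × 4 + 1
4 = 4 × 1 + 0
GCD(133, 129) = 1

LCM formula: LCM(a, b) = (a × b) / GCD(a, b)
LCM(133, 129) = (133 × 129) / 1
LCM(133, 129) = 17157 / 1
LCM(133, 129) = 17157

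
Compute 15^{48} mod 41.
18

Using successive squaring:
Binary expansion of 48: 110000
Powers of 15 mod 41 (each is the square of the previous):
  15^1 ≡ 15 (mod 41)
  15^2 ≡ 15² = 225 ≡ 20 (mod 41)
  15^4 ≡ 20² = 400 ≡ 31 (mod 41)
  15^8 ≡ 31² = 961 ≡ 18 (mod 41)
  15^16 ≡ 18² = 324 ≡ 37 (mod 41)
  15^32 ≡ 37² = 1369 ≡ 16 (mod 41)
48 = 32 + 16, so 15^48 = 15^32 × 15^16 ≡ 16 × 37 (mod 41)
Multiplying step by step:
  16 × 37 = 592 ≡ 18 (mod 41)
Result: 15^48 ≡ 18 (mod 41)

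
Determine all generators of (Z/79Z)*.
Primitive roots mod 79: {3, 6, 7, 28, 29, 30, 34, 35, 37, 39, 43, 47, 48, 53, 54, 59, 60, 63, 66, 68, 70, 74, 75, 77}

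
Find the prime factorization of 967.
967

Divide by primes starting from smallest:
967 ÷ 967 = 1

967 = 967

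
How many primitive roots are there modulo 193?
Number of primitive roots mod 193 = φ(192) = 64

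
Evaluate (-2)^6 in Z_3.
(-2) ≡ 1 (mod 3). 6 = 4 + 2 (binary 110). Repeated squaring mod 3: 1^1 ≡ 1; 1^2 ≡ 1² = 1 ≡ 1; 1^4 ≡ 1² = 1 ≡ 1. Multiply: (-2)^6 ≡ 1^4 × 1^2 ≡ 1 × 1 (mod 3): 1 × 1 = 1 ≡ 1. So (-2)^6 ≡ 1 (mod 3).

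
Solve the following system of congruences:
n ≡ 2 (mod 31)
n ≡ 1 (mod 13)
157

Using the Chinese Remainder Theorem:
M = product of moduli = 403
For equation 1: M_1 = 13, 13 ≡ 13 (mod 31), inverse of 13 mod 31 is 12 (check: 13 × 12 = 156 ≡ 1 (mod 31))
For equation 2: M_2 = 31, 31 ≡ 5 (mod 13), inverse of 31 mod 13 is 8 (check: 5 × 8 = 40 ≡ 1 (mod 13))
Combine: n ≡ Σ r_i×M_i×(M_i⁻¹ mod m_i) = 2×13×12 + 1×31×8 = 312 + 248 = 560
560 mod 403 = 157
n ≡ 157 (mod 403)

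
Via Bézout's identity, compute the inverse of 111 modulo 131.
Extended GCD: 111(-59) + 131(50) = 1. So 111^(-1) ≡ 72 ≡ 72 (mod 131). Verify: 111 × 72 = 7992 ≡ 1 (mod 131)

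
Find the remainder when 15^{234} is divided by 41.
By Fermat: 15^{40} ≡ 1 (mod 41). 234 = 5×40 + 34. So 15^{234} ≡ 15^{34} ≡ 33 (mod 41)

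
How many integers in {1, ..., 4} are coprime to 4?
2

Prime factorization: 4 = 2^2
Using the formula φ(n) = n × Π(1 - 1/p) for each prime factor p:
φ(4) = 4 × (1 - 1/2)
φ(4) = 2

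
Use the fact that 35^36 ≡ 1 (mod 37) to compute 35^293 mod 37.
By Fermat: 35^{36} ≡ 1 (mod 37). 293 = 8×36 + 5. So 35^{293} ≡ 35^{5} ≡ 5 (mod 37)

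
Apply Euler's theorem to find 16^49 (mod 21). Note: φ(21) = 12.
By Euler: 16^{12} ≡ 1 (mod 21) since gcd(16, 21) = 1. 49 = 4×12 + 1. So 16^{49} ≡ 16^{1} ≡ 16 (mod 21)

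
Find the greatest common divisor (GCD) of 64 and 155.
1

Using the Euclidean algorithm:
64 = 0 × 155 + 64
155 = 2 × 64 + 27
64 = 2 × 27 + 10
27 = 2 × 10 + 7
10 = 1 × 7 + 3
7 = 2 × 3 + 1
3 = 3 × 1 + 0

GCD(64, 155) = 1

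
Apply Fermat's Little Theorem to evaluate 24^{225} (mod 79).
78

By Fermat's Little Theorem, a^(p-1) ≡ 1 (mod p) for prime p and gcd(a, p) = 1
Here p = 79, so 24^78 ≡ 1 (mod 79)
We can reduce the exponent: 225 mod 78 = 69
So 24^225 ≡ 24^69 (mod 79)
Computing: 24^69 mod 79 = 78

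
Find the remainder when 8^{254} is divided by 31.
By Fermat: 8^{30} ≡ 1 (mod 31). 254 = 8×30 + 14. So 8^{254} ≡ 8^{14} ≡ 4 (mod 31)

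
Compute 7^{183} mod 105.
28

Using successive squaring:
Binary expansion of 183: 10110111
Powers of 7 mod 105 (each is the square of the previous):
  7^1 ≡ 7 (mod 105)
  7^2 ≡ 7² = 49 ≡ 49 (mod 105)
  7^4 ≡ 49² = 2401 ≡ 91 (mod 105)
  7^8 ≡ 91² = 8281 ≡ 91 (mod 105)
  7^16 ≡ 91² = 8281 ≡ 91 (mod 105)
  7^32 ≡ 91² = 8281 ≡ 91 (mod 105)
  7^64 ≡ 91² = 8281 ≡ 91 (mod 105)
  7^128 ≡ 91² = 8281 ≡ 91 (mod 105)
183 = 128 + 32 + 16 + 4 + 2 + 1, so 7^183 = 7^128 × 7^32 × 7^16 × 7^4 × 7^2 × 7^1 ≡ 91 × 91 × 91 × 91 × 49 × 7 (mod 105)
Multiplying step by step:
  91 × 91 = 8281 ≡ 91 (mod 105)
  91 × 91 = 8281 ≡ 91 (mod 105)
  91 × 91 = 8281 ≡ 91 (mod 105)
  91 × 49 = 4459 ≡ 49 (mod 105)
  49 × 7 = 343 ≡ 28 (mod 105)
Result: 7^183 ≡ 28 (mod 105)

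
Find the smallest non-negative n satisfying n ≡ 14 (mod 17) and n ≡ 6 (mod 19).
M = 17 × 19 = 323. M₁ = 19, y₁ ≡ 9 (mod 17). M₂ = 17, y₂ ≡ 9 (mod 19). n = 14×19×9 + 6×17×9 ≡ 82 (mod 323)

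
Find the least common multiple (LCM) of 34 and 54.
918

First find GCD(34, 54) using the Euclidean algorithm:
34 = 0 × 54 + 34
54 = 1 × 34 + 20
34 = 1 × 20 + 14
20 = 1 × 14 + 6
14 = 2 × 6 + 2
6 = 3 × 2 + 0
GCD(34, 54) = 2

LCM formula: LCM(a, b) = (a × b) / GCD(a, b)
LCM(34, 54) = (34 × 54) / 2
LCM(34, 54) = 1836 / 2
LCM(34, 54) = 918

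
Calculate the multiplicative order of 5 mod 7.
Powers of 5 mod 7: 5^1≡5, 5^2≡4, 5^3≡6, 5^4≡2, 5^5≡3, 5^6≡1. Order = 6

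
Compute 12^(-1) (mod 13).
12

Using Extended Euclidean Algorithm:
gcd(12, 13) = 1
Bezout coefficients: 12 × -1 + 13 × 1 = 1
So 12 × -1 ≡ 1 (mod 13)
The inverse is -1 mod 13 = 12
Verification: 12 × 12 = 144 = 11 × 13 + 1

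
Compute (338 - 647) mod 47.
20

(338 - 647) = -309
-309 mod 47 = 20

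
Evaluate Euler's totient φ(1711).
1624

Prime factorization: 1711 = 29 × 59
Using the formula φ(n) = n × Π(1 - 1/p) for each prime factor p:
φ(1711) = 1711 × (1 - 1/29) × (1 - 1/59)
φ(1711) = 1624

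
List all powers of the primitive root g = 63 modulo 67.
g^1, g^2, ..., g^{66} mod 67: {63, 16, 3, 55, 48, 9, 31, 10, 27, 26, 30, 14, 11, 23, 42, 33, 2, 59, 32, 6, 43, 29, 18, 62, 20, 54, 52, 60, 28, 22, 46, 17, 66, 4, 51, 64, 12, 19, 58, 36, 57, 40, 41, 37, 53, 56, 44, 25, 34, 65, 8, 35, 61, 24, 38, 49, 5, 47, 13, 15, 7, 39, 45, 21, 50, 1}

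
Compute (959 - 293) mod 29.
28

(959 - 293) = 666
666 mod 29 = 28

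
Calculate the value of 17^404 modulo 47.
Using Fermat: 17^{46} ≡ 1 (mod 47). 404 ≡ 36 (mod 46). So 17^{404} ≡ 17^{36} ≡ 42 (mod 47)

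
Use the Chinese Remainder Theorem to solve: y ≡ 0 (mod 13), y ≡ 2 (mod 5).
52

Using the Chinese Remainder Theorem:
M = product of moduli = 65
For equation 1: M_1 = 5, 5 ≡ 5 (mod 13), inverse of 5 mod 13 is 8 (check: 5 × 8 = 40 ≡ 1 (mod 13))
For equation 2: M_2 = 13, 13 ≡ 3 (mod 5), inverse of 13 mod 5 is 2 (check: 3 × 2 = 6 ≡ 1 (mod 5))
Combine: y ≡ Σ r_i×M_i×(M_i⁻¹ mod m_i) = 0×5×8 + 2×13×2 = 0 + 52 = 52
52 mod 65 = 52
y ≡ 52 (mod 65)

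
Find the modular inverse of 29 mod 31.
29^(-1) ≡ 15 (mod 31). Verification: 29 × 15 = 435 ≡ 1 (mod 31)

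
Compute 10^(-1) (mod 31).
10^(-1) ≡ 28 (mod 31). Verification: 10 × 28 = 280 ≡ 1 (mod 31)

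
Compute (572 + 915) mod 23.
15

(572 + 915) = 1487
1487 mod 23 = 15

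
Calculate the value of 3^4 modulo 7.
4 = 4 (binary 100). Repeated squaring mod 7: 3^1 ≡ 3; 3^2 ≡ 3² = 9 ≡ 2; 3^4 ≡ 2² = 4 ≡ 4. So 3^4 ≡ 4 (mod 7).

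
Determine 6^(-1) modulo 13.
6^(-1) ≡ 11 (mod 13). Verification: 6 × 11 = 66 ≡ 1 (mod 13)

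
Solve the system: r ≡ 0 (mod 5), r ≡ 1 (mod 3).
M = 5 × 3 = 15. M₁ = 3, y₁ ≡ 2 (mod 5). M₂ = 5, y₂ ≡ 2 (mod 3). r = 0×3×2 + 1×5×2 ≡ 10 (mod 15)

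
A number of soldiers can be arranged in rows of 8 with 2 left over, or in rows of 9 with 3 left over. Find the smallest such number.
M = 8 × 9 = 72. M₁ = 9, y₁ ≡ 1 (mod 8). M₂ = 8, y₂ ≡ 8 (mod 9). z = 2×9×1 + 3×8×8 ≡ 66 (mod 72). The smallest positive such number is 66.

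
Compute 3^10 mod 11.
10 = 8 + 2 (binary 1010). Repeated squaring mod 11: 3^1 ≡ 3; 3^2 ≡ 3² = 9 ≡ 9; 3^4 ≡ 9² = 81 ≡ 4; 3^8 ≡ 4² = 16 ≡ 5. Multiply: 3^10 = 3^8 × 3^2 ≡ 5 × 9 (mod 11): 5 × 9 = 45 ≡ 1. So 3^10 ≡ 1 (mod 11).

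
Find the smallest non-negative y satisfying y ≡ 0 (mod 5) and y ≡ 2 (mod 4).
M = 5 × 4 = 20. M₁ = 4, y₁ ≡ 4 (mod 5). M₂ = 5, y₂ ≡ 1 (mod 4). y = 0×4×4 + 2×5×1 ≡ 10 (mod 20)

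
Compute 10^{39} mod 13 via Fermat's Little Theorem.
12

By Fermat's Little Theorem, a^(p-1) ≡ 1 (mod p) for prime p and gcd(a, p) = 1
Here p = 13, so 10^12 ≡ 1 (mod 13)
We can reduce the exponent: 39 mod 12 = 3
So 10^39 ≡ 10^3 (mod 13)
Computing: 10^3 mod 13 = 12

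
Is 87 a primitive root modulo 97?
p - 1 = 96 has prime divisors 2, 3. Check 87^(96/q) mod 97 for each: 87^(96/2) = 87^48 ≡ 96, 87^(96/3) = 87^32 ≡ 61 (mod 97). None of these is 1, so 87 has order 96 = φ(97), so it is a primitive root mod 97.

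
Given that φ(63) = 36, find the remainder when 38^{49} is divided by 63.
By Euler: 38^{36} ≡ 1 (mod 63) since gcd(38, 63) = 1. 49 = 1×36 + 13. So 38^{49} ≡ 38^{13} ≡ 38 (mod 63)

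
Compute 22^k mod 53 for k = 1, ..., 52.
g^1, g^2, ..., g^{52} mod 53: {22, 7, 48, 49, 18, 25, 20, 16, 34, 6, 26, 42, 23, 29, 2, 44, 14, 43, 45, 36, 50, 40, 32, 15, 12, 52, 31, 46, 5, 4, 35, 28, 33, 37, 19, 47, 27, 11, 30, 24, 51, 9, 39, 10, 8, 17, 3, 13, 21, 38, 41, 1}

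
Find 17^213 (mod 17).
Using repeated squaring. 17 ≡ 0 (mod 17). 213 = 128 + 64 + 16 + 4 + 1 (binary 11010101). Repeated squaring mod 17: 0^1 ≡ 0; 0^2 ≡ 0² = 0 ≡ 0; 0^4 ≡ 0² = 0 ≡ 0; 0^8 ≡ 0² = 0 ≡ 0; 0^16 ≡ 0² = 0 ≡ 0; 0^32 ≡ 0² = 0 ≡ 0; 0^64 ≡ 0² = 0 ≡ 0; 0^128 ≡ 0² = 0 ≡ 0. Multiply: 17^213 ≡ 0^128 × 0^64 × 0^16 × 0^4 × 0^1 ≡ 0 × 0 × 0 × 0 × 0 (mod 17): 0 × 0 = 0 ≡ 0; 0 × 0 = 0 ≡ 0; 0 × 0 = 0 ≡ 0; 0 × 0 = 0 ≡ 0. So 17^213 ≡ 0 (mod 17).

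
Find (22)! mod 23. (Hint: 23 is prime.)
By Wilson's theorem, (22)! ≡ -1 ≡ 22 (mod 23)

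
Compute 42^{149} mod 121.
16

Using successive squaring:
Binary expansion of 149: 10010101
Powers of 42 mod 121 (each is the square of the previous):
  42^1 ≡ 42 (mod 121)
  42^2 ≡ 42² = 1764 ≡ 70 (mod 121)
  42^4 ≡ 70² = 4900 ≡ 60 (mod 121)
  42^8 ≡ 60² = 3600 ≡ 91 (mod 121)
  42^16 ≡ 91² = 8281 ≡ 53 (mod 121)
  42^32 ≡ 53² = 2809 ≡ 26 (mod 121)
  42^64 ≡ 26² = 676 ≡ 71 (mod 121)
  42^128 ≡ 71² = 5041 ≡ 80 (mod 121)
149 = 128 + 16 + 4 + 1, so 42^149 = 42^128 × 42^16 × 42^4 × 42^1 ≡ 80 × 53 × 60 × 42 (mod 121)
Multiplying step by step:
  80 × 53 = 4240 ≡ 5 (mod 121)
  5 × 60 = 300 ≡ 58 (mod 121)
  58 × 42 = 2436 ≡ 16 (mod 121)
Result: 42^149 ≡ 16 (mod 121)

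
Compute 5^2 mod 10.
2 = 2 (binary 10). Repeated squaring mod 10: 5^1 ≡ 5; 5^2 ≡ 5² = 25 ≡ 5. So 5^2 ≡ 5 (mod 10).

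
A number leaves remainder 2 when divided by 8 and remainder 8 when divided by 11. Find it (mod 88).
M = 8 × 11 = 88. M₁ = 11, y₁ ≡ 3 (mod 8). M₂ = 8, y₂ ≡ 7 (mod 11). m = 2×11×3 + 8×8×7 ≡ 74 (mod 88)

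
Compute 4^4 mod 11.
4 = 4 (binary 100). Repeated squaring mod 11: 4^1 ≡ 4; 4^2 ≡ 4² = 16 ≡ 5; 4^4 ≡ 5² = 25 ≡ 3. So 4^4 ≡ 3 (mod 11).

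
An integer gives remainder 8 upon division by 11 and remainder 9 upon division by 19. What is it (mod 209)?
M = 11 × 19 = 209. M₁ = 19, y₁ ≡ 7 (mod 11). M₂ = 11, y₂ ≡ 7 (mod 19). t = 8×19×7 + 9×11×7 ≡ 85 (mod 209). The smallest positive such number is 85.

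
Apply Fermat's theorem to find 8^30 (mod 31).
By Fermat's Little Theorem, 8^{30} ≡ 1 (mod 31) since 31 is prime and gcd(8, 31) = 1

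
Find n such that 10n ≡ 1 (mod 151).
10^(-1) ≡ 136 (mod 151). Verification: 10 × 136 = 1360 ≡ 1 (mod 151)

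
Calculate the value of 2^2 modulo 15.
2 = 2 (binary 10). Repeated squaring mod 15: 2^1 ≡ 2; 2^2 ≡ 2² = 4 ≡ 4. So 2^2 ≡ 4 (mod 15).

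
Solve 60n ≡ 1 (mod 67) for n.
60^(-1) ≡ 19 (mod 67). Verification: 60 × 19 = 1140 ≡ 1 (mod 67)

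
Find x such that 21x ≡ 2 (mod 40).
2

Since gcd(21, 40) = 1 divides 2, a solution exists.
Multiply both sides by the inverse of 21 mod 40:
  21^(-1) mod 40 = 21
  x ≡ 21 × 2 ≡ 42 ≡ 2 (mod 40)
Verification: 21 × 2 = 42 = 1 × 40 + 2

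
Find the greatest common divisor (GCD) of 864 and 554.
2

Using the Euclidean algorithm:
864 = 1 × 554 + 310
554 = 1 × 310 + 244
310 = 1 × 244 + 66
244 = 3 × 66 + 46
66 = 1 × 46 + 20
46 = 2 × 20 + 6
20 = 3 × 6 + 2
6 = 3 × 2 + 0

GCD(864, 554) = 2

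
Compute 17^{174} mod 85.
34

Using successive squaring:
Binary expansion of 174: 10101110
Powers of 17 mod 85 (each is the square of the previous):
  17^1 ≡ 17 (mod 85)
  17^2 ≡ 17² = 289 ≡ 34 (mod 85)
  17^4 ≡ 34² = 1156 ≡ 51 (mod 85)
  17^8 ≡ 51² = 2601 ≡ 51 (mod 85)
  17^16 ≡ 51² = 2601 ≡ 51 (mod 85)
  17^32 ≡ 51² = 2601 ≡ 51 (mod 85)
  17^64 ≡ 51² = 2601 ≡ 51 (mod 85)
  17^128 ≡ 51² = 2601 ≡ 51 (mod 85)
174 = 128 + 32 + 8 + 4 + 2, so 17^174 = 17^128 × 17^32 × 17^8 × 17^4 × 17^2 ≡ 51 × 51 × 51 × 51 × 34 (mod 85)
Multiplying step by step:
  51 × 51 = 2601 ≡ 51 (mod 85)
  51 × 51 = 2601 ≡ 51 (mod 85)
  51 × 51 = 2601 ≡ 51 (mod 85)
  51 × 34 = 1734 ≡ 34 (mod 85)
Result: 17^174 ≡ 34 (mod 85)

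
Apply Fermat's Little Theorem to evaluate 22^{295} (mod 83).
13

By Fermat's Little Theorem, a^(p-1) ≡ 1 (mod p) for prime p and gcd(a, p) = 1
Here p = 83, so 22^82 ≡ 1 (mod 83)
We can reduce the exponent: 295 mod 82 = 49
So 22^295 ≡ 22^49 (mod 83)
Computing: 22^49 mod 83 = 13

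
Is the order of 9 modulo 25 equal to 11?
No, the actual order is 10, not 11.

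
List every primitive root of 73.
Primitive roots mod 73: {5, 11, 13, 14, 15, 20, 26, 28, 29, 31, 33, 34, 39, 40, 42, 44, 45, 47, 53, 58, 59, 60, 62, 68}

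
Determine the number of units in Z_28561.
26364

Prime factorization: 28561 = 13^4
Using the formula φ(n) = n × Π(1 - 1/p) for each prime factor p:
φ(28561) = 28561 × (1 - 1/13)
φ(28561) = 26364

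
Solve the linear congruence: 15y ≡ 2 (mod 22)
6

Since gcd(15, 22) = 1 divides 2, a solution exists.
Multiply both sides by the inverse of 15 mod 22:
  15^(-1) mod 22 = 3
  x ≡ 3 × 2 ≡ 6 ≡ 6 (mod 22)
Verification: 15 × 6 = 90 = 4 × 22 + 2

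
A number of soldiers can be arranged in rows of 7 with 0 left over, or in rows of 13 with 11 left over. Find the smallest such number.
M = 7 × 13 = 91. M₁ = 13, y₁ ≡ 6 (mod 7). M₂ = 7, y₂ ≡ 2 (mod 13). t = 0×13×6 + 11×7×2 ≡ 63 (mod 91). The smallest positive such number is 63.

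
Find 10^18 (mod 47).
Using repeated squaring. 18 = 16 + 2 (binary 10010). Repeated squaring mod 47: 10^1 ≡ 10; 10^2 ≡ 10² = 100 ≡ 6; 10^4 ≡ 6² = 36 ≡ 36; 10^8 ≡ 36² = 1296 ≡ 27; 10^16 ≡ 27² = 729 ≡ 24. Multiply: 10^18 = 10^16 × 10^2 ≡ 24 × 6 (mod 47): 24 × 6 = 144 ≡ 3. So 10^18 ≡ 3 (mod 47).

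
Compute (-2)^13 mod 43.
Using repeated squaring. (-2) ≡ 41 (mod 43). 13 = 8 + 4 + 1 (binary 1101). Repeated squaring mod 43: 41^1 ≡ 41; 41^2 ≡ 41² = 1681 ≡ 4; 41^4 ≡ 4² = 16 ≡ 16; 41^8 ≡ 16² = 256 ≡ 41. Multiply: (-2)^13 ≡ 41^8 × 41^4 × 41^1 ≡ 41 × 16 × 41 (mod 43): 41 × 16 = 656 ≡ 11; 11 × 41 = 451 ≡ 21. So (-2)^13 ≡ 21 (mod 43).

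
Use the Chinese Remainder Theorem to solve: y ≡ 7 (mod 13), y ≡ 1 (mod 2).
7

Using the Chinese Remainder Theorem:
M = product of moduli = 26
For equation 1: M_1 = 2, 2 ≡ 2 (mod 13), inverse of 2 mod 13 is 7 (check: 2 × 7 = 14 ≡ 1 (mod 13))
For equation 2: M_2 = 13, 13 ≡ 1 (mod 2), inverse of 13 mod 2 is 1 (check: 1 × 1 = 1 ≡ 1 (mod 2))
Combine: y ≡ Σ r_i×M_i×(M_i⁻¹ mod m_i) = 7×2×7 + 1×13×1 = 98 + 13 = 111
111 mod 26 = 7
y ≡ 7 (mod 26)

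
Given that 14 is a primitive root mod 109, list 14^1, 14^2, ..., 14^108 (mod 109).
g^1, g^2, ..., g^{108} mod 109: {14, 87, 19, 48, 18, 34, 40, 15, 101, 106, 67, 66, 52, 74, 55, 7, 98, 64, 24, 9, 17, 20, 62, 105, 53, 88, 33, 26, 37, 82, 58, 49, 32, 12, 59, 63, 10, 31, 107, 81, 44, 71, 13, 73, 41, 29, 79, 16, 6, 84, 86, 5, 70, 108, 95, 22, 90, 61, 91, 75, 69, 94, 8, 3, 42, 43, 57, 35, 54, 102, 11, 45, 85, 100, 92, 89, 47, 4, 56, 21, 76, 83, 72, 27, 51, 60, 77, 97, 50, 46, 99, 78, 2, 28, 65, 38, 96, 36, 68, 80, 30, 93, 103, 25, 23, 104, 39, 1}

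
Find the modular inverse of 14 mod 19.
14^(-1) ≡ 15 (mod 19). Verification: 14 × 15 = 210 ≡ 1 (mod 19)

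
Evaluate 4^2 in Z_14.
2 = 2 (binary 10). Repeated squaring mod 14: 4^1 ≡ 4; 4^2 ≡ 4² = 16 ≡ 2. So 4^2 ≡ 2 (mod 14).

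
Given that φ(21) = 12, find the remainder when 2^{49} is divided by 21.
By Euler: 2^{12} ≡ 1 (mod 21) since gcd(2, 21) = 1. 49 = 4×12 + 1. So 2^{49} ≡ 2^{1} ≡ 2 (mod 21)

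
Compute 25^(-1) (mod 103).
33

Using Extended Euclidean Algorithm:
gcd(25, 103) = 1
Bezout coefficients: 25 × 33 + 103 × -8 = 1
So 25 × 33 ≡ 1 (mod 103)
The inverse is 33 mod 103 = 33
Verification: 25 × 33 = 825 = 8 × 103 + 1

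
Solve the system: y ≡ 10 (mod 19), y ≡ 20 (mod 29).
M = 19 × 29 = 551. M₁ = 29, y₁ ≡ 2 (mod 19). M₂ = 19, y₂ ≡ 26 (mod 29). y = 10×29×2 + 20×19×26 ≡ 542 (mod 551)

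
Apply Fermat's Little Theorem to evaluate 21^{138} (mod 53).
7

By Fermat's Little Theorem, a^(p-1) ≡ 1 (mod p) for prime p and gcd(a, p) = 1
Here p = 53, so 21^52 ≡ 1 (mod 53)
We can reduce the exponent: 138 mod 52 = 34
So 21^138 ≡ 21^34 (mod 53)
Computing: 21^34 mod 53 = 7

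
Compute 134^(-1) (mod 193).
134^(-1) ≡ 157 (mod 193). Verification: 134 × 157 = 21038 ≡ 1 (mod 193)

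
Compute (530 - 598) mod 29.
19

(530 - 598) = -68
-68 mod 29 = 19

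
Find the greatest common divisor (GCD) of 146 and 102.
2

Using the Euclidean algorithm:
146 = 1 × 102 + 44
102 = 2 × 44 + 14
44 = 3 × 14 + 2
14 = 7 × 2 + 0

GCD(146, 102) = 2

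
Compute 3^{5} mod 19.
15

Using successive squaring:
Binary expansion of 5: 101
Powers of 3 mod 19 (each is the square of the previous):
  3^1 ≡ 3 (mod 19)
  3^2 ≡ 3² = 9 ≡ 9 (mod 19)
  3^4 ≡ 9² = 81 ≡ 5 (mod 19)
5 = 4 + 1, so 3^5 = 3^4 × 3^1 ≡ 5 × 3 (mod 19)
Multiplying step by step:
  5 × 3 = 15 ≡ 15 (mod 19)
Result: 3^5 ≡ 15 (mod 19)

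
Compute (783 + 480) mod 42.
3

(783 + 480) = 1263
1263 mod 42 = 3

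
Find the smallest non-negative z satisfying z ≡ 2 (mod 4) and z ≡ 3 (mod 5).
M = 4 × 5 = 20. M₁ = 5, y₁ ≡ 1 (mod 4). M₂ = 4, y₂ ≡ 4 (mod 5). z = 2×5×1 + 3×4×4 ≡ 18 (mod 20)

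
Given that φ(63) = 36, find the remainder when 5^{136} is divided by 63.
By Euler: 5^{36} ≡ 1 (mod 63) since gcd(5, 63) = 1. 136 = 3×36 + 28. So 5^{136} ≡ 5^{28} ≡ 58 (mod 63)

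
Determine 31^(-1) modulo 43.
31^(-1) ≡ 25 (mod 43). Verification: 31 × 25 = 775 ≡ 1 (mod 43)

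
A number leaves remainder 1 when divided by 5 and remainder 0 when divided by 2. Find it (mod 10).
M = 5 × 2 = 10. M₁ = 2, y₁ ≡ 3 (mod 5). M₂ = 5, y₂ ≡ 1 (mod 2). t = 1×2×3 + 0×5×1 ≡ 6 (mod 10)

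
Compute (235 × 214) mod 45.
25

(235 × 214) = 50290
50290 mod 45 = 25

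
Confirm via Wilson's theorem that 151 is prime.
(150)! mod 151 = 150. Since this equals -1 (mod 151), Wilson confirms 151 is prime.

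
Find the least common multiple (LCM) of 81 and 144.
1296

First find GCD(81, 144) using the Euclidean algorithm:
81 = 0 × 144 + 81
144 = 1 × 81 + 63
81 = 1 × 63 + 18
63 = 3 × 18 + 9
18 = 2 × 9 + 0
GCD(81, 144) = 9

LCM formula: LCM(a, b) = (a × b) / GCD(a, b)
LCM(81, 144) = (81 × 144) / 9
LCM(81, 144) = 11664 / 9
LCM(81, 144) = 1296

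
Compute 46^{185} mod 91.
37

Using successive squaring:
Binary expansion of 185: 10111001
Powers of 46 mod 91 (each is the square of the previous):
  46^1 ≡ 46 (mod 91)
  46^2 ≡ 46² = 2116 ≡ 23 (mod 91)
  46^4 ≡ 23² = 529 ≡ 74 (mod 91)
  46^8 ≡ 74² = 5476 ≡ 16 (mod 91)
  46^16 ≡ 16² = 256 ≡ 74 (mod 91)
  46^32 ≡ 74² = 5476 ≡ 16 (mod 91)
  46^64 ≡ 16² = 256 ≡ 74 (mod 91)
  46^128 ≡ 74² = 5476 ≡ 16 (mod 91)
185 = 128 + 32 + 16 + 8 + 1, so 46^185 = 46^128 × 46^32 × 46^16 × 46^8 × 46^1 ≡ 16 × 16 × 74 × 16 × 46 (mod 91)
Multiplying step by step:
  16 × 16 = 256 ≡ 74 (mod 91)
  74 × 74 = 5476 ≡ 16 (mod 91)
  16 × 16 = 256 ≡ 74 (mod 91)
  74 × 46 = 3404 ≡ 37 (mod 91)
Result: 46^185 ≡ 37 (mod 91)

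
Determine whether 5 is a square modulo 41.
By Euler's criterion: 5^{20} ≡ 1 (mod 41). Since this equals 1, 5 is a QR.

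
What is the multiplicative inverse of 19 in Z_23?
17

Using Extended Euclidean Algorithm:
gcd(19, 23) = 1
Bezout coefficients: 19 × -6 + 23 × 5 = 1
So 19 × -6 ≡ 1 (mod 23)
The inverse is -6 mod 23 = 17
Verification: 19 × 17 = 323 = 14 × 23 + 1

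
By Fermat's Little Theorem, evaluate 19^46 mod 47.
By Fermat's Little Theorem, 19^{46} ≡ 1 (mod 47) since 47 is prime and gcd(19, 47) = 1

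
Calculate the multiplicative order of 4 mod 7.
Powers of 4 mod 7: 4^1≡4, 4^2≡2, 4^3≡1. Order = 3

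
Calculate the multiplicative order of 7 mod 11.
Powers of 7 mod 11: 7^1≡7, 7^2≡5, 7^3≡2, 7^4≡3, 7^5≡10, 7^6≡4, 7^7≡6, 7^8≡9, 7^9≡8, 7^10≡1. Order = 10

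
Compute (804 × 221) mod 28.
24

(804 × 221) = 177684
177684 mod 28 = 24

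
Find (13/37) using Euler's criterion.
(13/37) = 13^{18} mod 37 = -1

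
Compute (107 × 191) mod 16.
5

(107 × 191) = 20437
20437 mod 16 = 5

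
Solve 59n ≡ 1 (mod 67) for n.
25

Using Extended Euclidean Algorithm:
gcd(59, 67) = 1
Bezout coefficients: 59 × 25 + 67 × -22 = 1
So 59 × 25 ≡ 1 (mod 67)
The inverse is 25 mod 67 = 25
Verification: 59 × 25 = 1475 = 22 × 67 + 1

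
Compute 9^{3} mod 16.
9

Using successive squaring:
Binary expansion of 3: 11
Powers of 9 mod 16 (each is the square of the previous):
  9^1 ≡ 9 (mod 16)
  9^2 ≡ 9² = 81 ≡ 1 (mod 16)
3 = 2 + 1, so 9^3 = 9^2 × 9^1 ≡ 1 × 9 (mod 16)
Multiplying step by step:
  1 × 9 = 9 ≡ 9 (mod 16)
Result: 9^3 ≡ 9 (mod 16)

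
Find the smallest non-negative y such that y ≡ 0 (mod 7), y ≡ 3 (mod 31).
189

Using the Chinese Remainder Theorem:
M = product of moduli = 217
For equation 1: M_1 = 31, 31 ≡ 3 (mod 7), inverse of 31 mod 7 is 5 (check: 3 × 5 = 15 ≡ 1 (mod 7))
For equation 2: M_2 = 7, 7 ≡ 7 (mod 31), inverse of 7 mod 31 is 9 (check: 7 × 9 = 63 ≡ 1 (mod 31))
Combine: y ≡ Σ r_i×M_i×(M_i⁻¹ mod m_i) = 0×31×5 + 3×7×9 = 0 + 189 = 189
189 mod 217 = 189
y ≡ 189 (mod 217)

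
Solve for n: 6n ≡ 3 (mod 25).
13

Since gcd(6, 25) = 1 divides 3, a solution exists.
Multiply both sides by the inverse of 6 mod 25:
  6^(-1) mod 25 = 21
  x ≡ 21 × 3 ≡ 63 ≡ 13 (mod 25)
Verification: 6 × 13 = 78 = 3 × 25 + 3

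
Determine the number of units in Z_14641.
13310

Prime factorization: 14641 = 11^4
Using the formula φ(n) = n × Π(1 - 1/p) for each prime factor p:
φ(14641) = 14641 × (1 - 1/11)
φ(14641) = 13310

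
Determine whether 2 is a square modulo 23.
By Euler's criterion: 2^{11} ≡ 1 (mod 23). Since this equals 1, 2 is a QR.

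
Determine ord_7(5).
Powers of 5 mod 7: 5^1≡5, 5^2≡4, 5^3≡6, 5^4≡2, 5^5≡3, 5^6≡1. Order = 6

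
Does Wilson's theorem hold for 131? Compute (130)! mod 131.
(130)! mod 131 = 130. Since this equals -1 (mod 131), Wilson confirms 131 is prime.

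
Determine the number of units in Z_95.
72

Prime factorization: 95 = 5 × 19
Using the formula φ(n) = n × Π(1 - 1/p) for each prime factor p:
φ(95) = 95 × (1 - 1/5) × (1 - 1/19)
φ(95) = 72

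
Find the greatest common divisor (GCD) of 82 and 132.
2

Using the Euclidean algorithm:
82 = 0 × 132 + 82
132 = 1 × 82 + 50
82 = 1 × 50 + 32
50 = 1 × 32 + 18
32 = 1 × 18 + 14
18 = 1 × 14 + 4
14 = 3 × 4 + 2
4 = 2 × 2 + 0

GCD(82, 132) = 2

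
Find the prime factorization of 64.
2^6

Divide by primes starting from smallest:
64 ÷ 2 = 32
32 ÷ 2 = 16
16 ÷ 2 = 8
8 ÷ 2 = 4
4 ÷ 2 = 2
2 ÷ 2 = 1

64 = 2^6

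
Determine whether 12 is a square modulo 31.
By Euler's criterion: 12^{15} ≡ 30 (mod 31). Since this equals -1 (≡ 30), 12 is not a QR.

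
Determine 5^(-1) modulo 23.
5^(-1) ≡ 14 (mod 23). Verification: 5 × 14 = 70 ≡ 1 (mod 23)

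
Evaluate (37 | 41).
(37/41) = 37^{20} mod 41 = 1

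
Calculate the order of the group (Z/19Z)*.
18

Prime factorization: 19 = 19
Using the formula φ(n) = n × Π(1 - 1/p) for each prime factor p:
φ(19) = 19 × (1 - 1/19)
φ(19) = 18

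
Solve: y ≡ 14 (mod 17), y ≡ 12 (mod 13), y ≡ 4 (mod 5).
M = 17 × 13 × 5 = 1105. M₁ = 65, y₁ ≡ 11 (mod 17). M₂ = 85, y₂ ≡ 2 (mod 13). M₃ = 221, y₃ ≡ 1 (mod 5). y = 14×65×11 + 12×85×2 + 4×221×1 ≡ 779 (mod 1105)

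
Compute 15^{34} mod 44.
25

Using successive squaring:
Binary expansion of 34: 100010
Powers of 15 mod 44 (each is the square of the previous):
  15^1 ≡ 15 (mod 44)
  15^2 ≡ 15² = 225 ≡ 5 (mod 44)
  15^4 ≡ 5² = 25 ≡ 25 (mod 44)
  15^8 ≡ 25² = 625 ≡ 9 (mod 44)
  15^16 ≡ 9² = 81 ≡ 37 (mod 44)
  15^32 ≡ 37² = 1369 ≡ 5 (mod 44)
34 = 32 + 2, so 15^34 = 15^32 × 15^2 ≡ 5 × 5 (mod 44)
Multiplying step by step:
  5 × 5 = 25 ≡ 25 (mod 44)
Result: 15^34 ≡ 25 (mod 44)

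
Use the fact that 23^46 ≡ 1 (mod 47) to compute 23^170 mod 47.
By Fermat: 23^{46} ≡ 1 (mod 47). 170 = 3×46 + 32. So 23^{170} ≡ 23^{32} ≡ 28 (mod 47)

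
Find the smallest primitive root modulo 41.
6

A primitive root g modulo p has order p-1 = 40
Prime divisors of 40: [2, 5]
g is a primitive root iff g^(40/q) ≢ 1 (mod 41) for each prime divisor q
Testing small values:
  g = 2: 2^20 ≡ 1, 2^8 ≡ 10 (mod 41) → 2^20 ≡ 1, not primitive root
  g = 3: 3^20 ≡ 40, 3^8 ≡ 1 (mod 41) → 3^8 ≡ 1, not primitive root
  g = 4: 4^20 ≡ 1, 4^8 ≡ 18 (mod 41) → 4^20 ≡ 1, not primitive root
  g = 5: 5^20 ≡ 1, 5^8 ≡ 18 (mod 41) → 5^20 ≡ 1, not primitive root
  g = 6: 6^20 ≡ 40, 6^8 ≡ 10 (mod 41) → none is 1, primitive root!
The smallest primitive root is 6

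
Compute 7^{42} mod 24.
1

Using successive squaring:
Binary expansion of 42: 101010
Powers of 7 mod 24 (each is the square of the previous):
  7^1 ≡ 7 (mod 24)
  7^2 ≡ 7² = 49 ≡ 1 (mod 24)
  7^4 ≡ 1² = 1 ≡ 1 (mod 24)
  7^8 ≡ 1² = 1 ≡ 1 (mod 24)
  7^16 ≡ 1² = 1 ≡ 1 (mod 24)
  7^32 ≡ 1² = 1 ≡ 1 (mod 24)
42 = 32 + 8 + 2, so 7^42 = 7^32 × 7^8 × 7^2 ≡ 1 × 1 × 1 (mod 24)
Multiplying step by step:
  1 × 1 = 1 ≡ 1 (mod 24)
  1 × 1 = 1 ≡ 1 (mod 24)
Result: 7^42 ≡ 1 (mod 24)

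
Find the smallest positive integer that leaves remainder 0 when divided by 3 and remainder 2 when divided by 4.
M = 3 × 4 = 12. M₁ = 4, y₁ ≡ 1 (mod 3). M₂ = 3, y₂ ≡ 3 (mod 4). k = 0×4×1 + 2×3×3 ≡ 6 (mod 12). The smallest positive such number is 6.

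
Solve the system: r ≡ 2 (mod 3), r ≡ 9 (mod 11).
M = 3 × 11 = 33. M₁ = 11, y₁ ≡ 2 (mod 3). M₂ = 3, y₂ ≡ 4 (mod 11). r = 2×11×2 + 9×3×4 ≡ 20 (mod 33)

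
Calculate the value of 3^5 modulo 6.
5 = 4 + 1 (binary 101). Repeated squaring mod 6: 3^1 ≡ 3; 3^2 ≡ 3² = 9 ≡ 3; 3^4 ≡ 3² = 9 ≡ 3. Multiply: 3^5 = 3^4 × 3^1 ≡ 3 × 3 (mod 6): 3 × 3 = 9 ≡ 3. So 3^5 ≡ 3 (mod 6).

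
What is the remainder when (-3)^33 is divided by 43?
Using repeated squaring. (-3) ≡ 40 (mod 43). 33 = 32 + 1 (binary 100001). Repeated squaring mod 43: 40^1 ≡ 40; 40^2 ≡ 40² = 1600 ≡ 9; 40^4 ≡ 9² = 81 ≡ 38; 40^8 ≡ 38² = 1444 ≡ 25; 40^16 ≡ 25² = 625 ≡ 23; 40^32 ≡ 23² = 529 ≡ 13. Multiply: (-3)^33 ≡ 40^32 × 40^1 ≡ 13 × 40 (mod 43): 13 × 40 = 520 ≡ 4. So (-3)^33 ≡ 4 (mod 43).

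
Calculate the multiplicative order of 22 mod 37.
Powers of 22 mod 37: 22^1≡22, 22^2≡3, 22^3≡29, 22^4≡9, 22^5≡13, 22^6≡27, 22^7≡2, 22^8≡7, 22^9≡6, 22^10≡21, 22^11≡18, 22^12≡26, 22^13≡17, 22^14≡4, 22^15≡14, 22^16≡12, 22^17≡5, 22^18≡36, 22^19≡15, 22^20≡34, 22^21≡8, 22^22≡28, 22^23≡24, 22^24≡10, 22^25≡35, 22^26≡30, 22^27≡31, 22^28≡16, 22^29≡19, 22^30≡11, 22^31≡20, 22^32≡33, 22^33≡23, 22^34≡25, 22^35≡32, 22^36≡1. Order = 36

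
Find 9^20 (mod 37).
Using repeated squaring. 20 = 16 + 4 (binary 10100). Repeated squaring mod 37: 9^1 ≡ 9; 9^2 ≡ 9² = 81 ≡ 7; 9^4 ≡ 7² = 49 ≡ 12; 9^8 ≡ 12² = 144 ≡ 33; 9^16 ≡ 33² = 1089 ≡ 16. Multiply: 9^20 = 9^16 × 9^4 ≡ 16 × 12 (mod 37): 16 × 12 = 192 ≡ 7. So 9^20 ≡ 7 (mod 37).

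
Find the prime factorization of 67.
67

Divide by primes starting from smallest:
67 ÷ 67 = 1

67 = 67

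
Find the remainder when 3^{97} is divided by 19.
By Fermat: 3^{18} ≡ 1 (mod 19). 97 = 5×18 + 7. So 3^{97} ≡ 3^{7} ≡ 2 (mod 19)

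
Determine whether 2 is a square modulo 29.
By Euler's criterion: 2^{14} ≡ 28 (mod 29). Since this equals -1 (≡ 28), 2 is not a QR.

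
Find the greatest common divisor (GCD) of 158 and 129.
1

Using the Euclidean algorithm:
158 = 1 × 129 + 29
129 = 4 × 29 + 13
29 = 2 × 13 + 3
13 = 4 × 3 + 1
3 = 3 × 1 + 0

GCD(158, 129) = 1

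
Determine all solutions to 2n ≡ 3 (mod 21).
12

Since gcd(2, 21) = 1 divides 3, a solution exists.
Multiply both sides by the inverse of 2 mod 21:
  2^(-1) mod 21 = 11
  x ≡ 11 × 3 ≡ 33 ≡ 12 (mod 21)
Verification: 2 × 12 = 24 = 1 × 21 + 3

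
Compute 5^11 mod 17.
Using repeated squaring. 11 = 8 + 2 + 1 (binary 1011). Repeated squaring mod 17: 5^1 ≡ 5; 5^2 ≡ 5² = 25 ≡ 8; 5^4 ≡ 8² = 64 ≡ 13; 5^8 ≡ 13² = 169 ≡ 16. Multiply: 5^11 = 5^8 × 5^2 × 5^1 ≡ 16 × 8 × 5 (mod 17): 16 × 8 = 128 ≡ 9; 9 × 5 = 45 ≡ 11. So 5^11 ≡ 11 (mod 17).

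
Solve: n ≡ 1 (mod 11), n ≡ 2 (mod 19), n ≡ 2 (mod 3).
M = 11 × 19 × 3 = 627. M₁ = 57, y₁ ≡ 6 (mod 11). M₂ = 33, y₂ ≡ 15 (mod 19). M₃ = 209, y₃ ≡ 2 (mod 3). n = 1×57×6 + 2×33×15 + 2×209×2 ≡ 287 (mod 627)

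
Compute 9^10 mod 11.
10 = 8 + 2 (binary 1010). Repeated squaring mod 11: 9^1 ≡ 9; 9^2 ≡ 9² = 81 ≡ 4; 9^4 ≡ 4² = 16 ≡ 5; 9^8 ≡ 5² = 25 ≡ 3. Multiply: 9^10 = 9^8 × 9^2 ≡ 3 × 4 (mod 11): 3 × 4 = 12 ≡ 1. So 9^10 ≡ 1 (mod 11).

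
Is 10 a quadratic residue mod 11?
By Euler's criterion: 10^{5} ≡ 10 (mod 11). Since this equals -1 (≡ 10), 10 is not a QR.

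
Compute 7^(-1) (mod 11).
8

Using Extended Euclidean Algorithm:
gcd(7, 11) = 1
Bezout coefficients: 7 × -3 + 11 × 2 = 1
So 7 × -3 ≡ 1 (mod 11)
The inverse is -3 mod 11 = 8
Verification: 7 × 8 = 56 = 5 × 11 + 1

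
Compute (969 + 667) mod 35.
26

(969 + 667) = 1636
1636 mod 35 = 26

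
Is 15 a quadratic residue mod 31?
By Euler's criterion: 15^{15} ≡ 30 (mod 31). Since this equals -1 (≡ 30), 15 is not a QR.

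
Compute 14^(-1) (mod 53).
19

Using Extended Euclidean Algorithm:
gcd(14, 53) = 1
Bezout coefficients: 14 × 19 + 53 × -5 = 1
So 14 × 19 ≡ 1 (mod 53)
The inverse is 19 mod 53 = 19
Verification: 14 × 19 = 266 = 5 × 53 + 1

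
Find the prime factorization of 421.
421

Divide by primes starting from smallest:
421 ÷ 421 = 1

421 = 421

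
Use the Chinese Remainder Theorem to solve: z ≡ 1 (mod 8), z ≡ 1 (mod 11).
M = 8 × 11 = 88. M₁ = 11, y₁ ≡ 3 (mod 8). M₂ = 8, y₂ ≡ 7 (mod 11). z = 1×11×3 + 1×8×7 ≡ 1 (mod 88)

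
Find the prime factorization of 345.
3 × 5 × 23

Divide by primes starting from smallest:
345 ÷ 3 = 115
115 ÷ 5 = 23
23 ÷ 23 = 1

345 = 3 × 5 × 23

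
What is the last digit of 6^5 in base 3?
6 ≡ 0 (mod 3). 5 = 4 + 1 (binary 101). Repeated squaring mod 3: 0^1 ≡ 0; 0^2 ≡ 0² = 0 ≡ 0; 0^4 ≡ 0² = 0 ≡ 0. Multiply: 6^5 ≡ 0^4 × 0^1 ≡ 0 × 0 (mod 3): 0 × 0 = 0 ≡ 0. So 6^5 ≡ 0 (mod 3).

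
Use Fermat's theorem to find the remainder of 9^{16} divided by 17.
1

By Fermat's Little Theorem, a^(p-1) ≡ 1 (mod p) for prime p and gcd(a, p) = 1
Here p = 17, so 9^16 ≡ 1 (mod 17)
We can reduce the exponent: 16 mod 16 = 0
So 9^16 ≡ 9^0 (mod 17)
Computing: 9^0 mod 17 = 1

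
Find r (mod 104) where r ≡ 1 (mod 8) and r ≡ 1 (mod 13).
M = 8 × 13 = 104. M₁ = 13, y₁ ≡ 5 (mod 8). M₂ = 8, y₂ ≡ 5 (mod 13). r = 1×13×5 + 1×8×5 ≡ 1 (mod 104)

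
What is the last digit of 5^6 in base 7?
6 = 4 + 2 (binary 110). Repeated squaring mod 7: 5^1 ≡ 5; 5^2 ≡ 5² = 25 ≡ 4; 5^4 ≡ 4² = 16 ≡ 2. Multiply: 5^6 = 5^4 × 5^2 ≡ 2 × 4 (mod 7): 2 × 4 = 8 ≡ 1. So 5^6 ≡ 1 (mod 7).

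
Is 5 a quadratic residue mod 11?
By Euler's criterion: 5^{5} ≡ 1 (mod 11). Since this equals 1, 5 is a QR.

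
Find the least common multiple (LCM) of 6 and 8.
24

First find GCD(6, 8) using the Euclidean algorithm:
6 = 0 × 8 + 6
8 = 1 × 6 + 2
6 = 3 × 2 + 0
GCD(6, 8) = 2

LCM formula: LCM(a, b) = (a × b) / GCD(a, b)
LCM(6, 8) = (6 × 8) / 2
LCM(6, 8) = 48 / 2
LCM(6, 8) = 24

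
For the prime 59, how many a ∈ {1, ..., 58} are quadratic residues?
For prime 59, there are (p-1)/2 = (59-1)/2 = 29 quadratic residues (excluding 0).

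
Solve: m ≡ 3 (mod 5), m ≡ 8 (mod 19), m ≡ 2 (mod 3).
M = 5 × 19 × 3 = 285. M₁ = 57, y₁ ≡ 3 (mod 5). M₂ = 15, y₂ ≡ 14 (mod 19). M₃ = 95, y₃ ≡ 2 (mod 3). m = 3×57×3 + 8×15×14 + 2×95×2 ≡ 8 (mod 285)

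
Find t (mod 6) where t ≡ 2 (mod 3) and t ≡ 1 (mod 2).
M = 3 × 2 = 6. M₁ = 2, y₁ ≡ 2 (mod 3). M₂ = 3, y₂ ≡ 1 (mod 2). t = 2×2×2 + 1×3×1 ≡ 5 (mod 6)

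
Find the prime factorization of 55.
5 × 11

Divide by primes starting from smallest:
55 ÷ 5 = 11
11 ÷ 11 = 1

55 = 5 × 11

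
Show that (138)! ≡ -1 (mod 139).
(138)! mod 139 = 138. Since this equals -1 (mod 139), Wilson confirms 139 is prime.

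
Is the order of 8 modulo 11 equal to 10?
Yes, ord_11(8) = 10.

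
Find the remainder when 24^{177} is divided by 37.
By Fermat: 24^{36} ≡ 1 (mod 37). 177 = 4×36 + 33. So 24^{177} ≡ 24^{33} ≡ 29 (mod 37)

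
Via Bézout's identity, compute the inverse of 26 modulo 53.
Extended GCD: 26(-2) + 53(1) = 1. So 26^(-1) ≡ 51 ≡ 51 (mod 53). Verify: 26 × 51 = 1326 ≡ 1 (mod 53)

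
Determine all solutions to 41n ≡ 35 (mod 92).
39

Since gcd(41, 92) = 1 divides 35, a solution exists.
Multiply both sides by the inverse of 41 mod 92:
  41^(-1) mod 92 = 9
  x ≡ 9 × 35 ≡ 315 ≡ 39 (mod 92)
Verification: 41 × 39 = 1599 = 17 × 92 + 35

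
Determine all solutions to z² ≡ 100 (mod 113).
The square roots of 100 mod 113 are 10 and 103. Verify: 10² = 100 ≡ 100 (mod 113)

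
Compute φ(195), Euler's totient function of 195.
96

Prime factorization: 195 = 3 × 5 × 13
Using the formula φ(n) = n × Π(1 - 1/p) for each prime factor p:
φ(195) = 195 × (1 - 1/3) × (1 - 1/5) × (1 - 1/13)
φ(195) = 96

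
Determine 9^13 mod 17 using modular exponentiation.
Using repeated squaring. 13 = 8 + 4 + 1 (binary 1101). Repeated squaring mod 17: 9^1 ≡ 9; 9^2 ≡ 9² = 81 ≡ 13; 9^4 ≡ 13² = 169 ≡ 16; 9^8 ≡ 16² = 256 ≡ 1. Multiply: 9^13 = 9^8 × 9^4 × 9^1 ≡ 1 × 16 × 9 (mod 17): 1 × 16 = 16 ≡ 16; 16 × 9 = 144 ≡ 8. So 9^13 ≡ 8 (mod 17).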